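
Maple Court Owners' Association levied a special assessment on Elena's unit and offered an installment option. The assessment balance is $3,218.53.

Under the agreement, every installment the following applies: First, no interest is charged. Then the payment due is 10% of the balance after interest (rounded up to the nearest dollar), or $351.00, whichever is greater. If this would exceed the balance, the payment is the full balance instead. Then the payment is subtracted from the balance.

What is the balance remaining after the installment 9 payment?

Installment 1: opening $3,218.53; payment $351.00; balance $2,867.53
Installment 2: opening $2,867.53; payment $351.00; balance $2,516.53
Installment 3: opening $2,516.53; payment $351.00; balance $2,165.53
Installment 4: opening $2,165.53; payment $351.00; balance $1,814.53
Installment 5: opening $1,814.53; payment $351.00; balance $1,463.53
Installment 6: opening $1,463.53; payment $351.00; balance $1,112.53
Installment 7: opening $1,112.53; payment $351.00; balance $761.53
Installment 8: opening $761.53; payment $351.00; balance $410.53
Installment 9: opening $410.53; payment $351.00; balance $59.53

$59.53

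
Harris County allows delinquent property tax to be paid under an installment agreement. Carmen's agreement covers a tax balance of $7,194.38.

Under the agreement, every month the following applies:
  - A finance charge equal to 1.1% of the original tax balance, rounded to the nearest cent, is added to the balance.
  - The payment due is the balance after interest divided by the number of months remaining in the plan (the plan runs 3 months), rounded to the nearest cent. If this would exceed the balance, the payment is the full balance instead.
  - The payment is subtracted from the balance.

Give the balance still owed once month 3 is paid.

$0.00

# | Opening | Interest | Payment | End bal
1 | $7,194.38 | $79.14 | $2,424.51 | $4,849.01
2 | $4,849.01 | $79.14 | $2,464.08 | $2,464.07
3 | $2,464.07 | $79.14 | $2,543.21 | $0.00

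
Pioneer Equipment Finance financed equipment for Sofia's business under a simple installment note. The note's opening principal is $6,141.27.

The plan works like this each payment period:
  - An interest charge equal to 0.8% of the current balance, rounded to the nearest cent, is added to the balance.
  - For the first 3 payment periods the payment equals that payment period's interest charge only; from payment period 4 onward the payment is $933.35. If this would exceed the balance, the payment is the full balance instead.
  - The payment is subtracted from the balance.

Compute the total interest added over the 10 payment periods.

# | Opening | Interest | Payment | End bal
1 | $6,141.27 | $49.13 | $49.13 | $6,141.27
2 | $6,141.27 | $49.13 | $49.13 | $6,141.27
3 | $6,141.27 | $49.13 | $49.13 | $6,141.27
4 | $6,141.27 | $49.13 | $933.35 | $5,257.05
5 | $5,257.05 | $42.06 | $933.35 | $4,365.76
6 | $4,365.76 | $34.93 | $933.35 | $3,467.34
7 | $3,467.34 | $27.74 | $933.35 | $2,561.73
8 | $2,561.73 | $20.49 | $933.35 | $1,648.87
9 | $1,648.87 | $13.19 | $933.35 | $728.71
10 | $728.71 | $5.83 | $734.54 | $0.00
Total interest: $49.13 + $49.13 + $49.13 + $49.13 + $42.06 + $34.93 + $27.74 + $20.49 + $13.19 + $5.83 = $340.76

$340.76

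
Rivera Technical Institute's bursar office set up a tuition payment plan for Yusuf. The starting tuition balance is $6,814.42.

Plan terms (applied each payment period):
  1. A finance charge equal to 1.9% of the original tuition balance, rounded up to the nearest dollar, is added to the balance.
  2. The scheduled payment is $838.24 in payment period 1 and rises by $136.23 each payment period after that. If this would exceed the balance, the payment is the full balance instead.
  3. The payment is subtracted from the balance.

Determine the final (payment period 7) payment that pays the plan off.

$651.53

Payment period 1: $6,814.42 +$130.00 interest = $6,944.42; pay $838.24 → $6,106.18
Payment period 2: $6,106.18 +$130.00 interest = $6,236.18; pay $974.47 → $5,261.71
Payment period 3: $5,261.71 +$130.00 interest = $5,391.71; pay $1,110.70 → $4,281.01
Payment period 4: $4,281.01 +$130.00 interest = $4,411.01; pay $1,246.93 → $3,164.08
Payment period 5: $3,164.08 +$130.00 interest = $3,294.08; pay $1,383.16 → $1,910.92
Payment period 6: $1,910.92 +$130.00 interest = $2,040.92; pay $1,519.39 → $521.53
Payment period 7: $521.53 +$130.00 interest = $651.53; pay $651.53 → $0.00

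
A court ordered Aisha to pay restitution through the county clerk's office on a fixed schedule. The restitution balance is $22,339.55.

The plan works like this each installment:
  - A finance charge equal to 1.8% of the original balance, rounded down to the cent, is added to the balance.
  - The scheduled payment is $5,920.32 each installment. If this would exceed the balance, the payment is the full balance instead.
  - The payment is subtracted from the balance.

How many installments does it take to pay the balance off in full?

5

# | Opening | Interest | Payment | End bal
1 | $22,339.55 | $402.11 | $5,920.32 | $16,821.34
2 | $16,821.34 | $402.11 | $5,920.32 | $11,303.13
3 | $11,303.13 | $402.11 | $5,920.32 | $5,784.92
4 | $5,784.92 | $402.11 | $5,920.32 | $266.71
5 | $266.71 | $402.11 | $668.82 | $0.00
Balance reaches $0.00 in installment 5.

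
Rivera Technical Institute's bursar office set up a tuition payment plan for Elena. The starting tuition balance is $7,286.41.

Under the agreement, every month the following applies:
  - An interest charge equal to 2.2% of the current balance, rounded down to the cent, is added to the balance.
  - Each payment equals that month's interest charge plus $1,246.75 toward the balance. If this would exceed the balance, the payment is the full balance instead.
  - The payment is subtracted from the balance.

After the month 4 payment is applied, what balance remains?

$2,299.41

Month 1: opening $7,286.41; interest $160.30 → $7,446.71; payment $1,407.05; balance $6,039.66
Month 2: opening $6,039.66; interest $132.87 → $6,172.53; payment $1,379.62; balance $4,792.91
Month 3: opening $4,792.91; interest $105.44 → $4,898.35; payment $1,352.19; balance $3,546.16
Month 4: opening $3,546.16; interest $78.01 → $3,624.17; payment $1,324.76; balance $2,299.41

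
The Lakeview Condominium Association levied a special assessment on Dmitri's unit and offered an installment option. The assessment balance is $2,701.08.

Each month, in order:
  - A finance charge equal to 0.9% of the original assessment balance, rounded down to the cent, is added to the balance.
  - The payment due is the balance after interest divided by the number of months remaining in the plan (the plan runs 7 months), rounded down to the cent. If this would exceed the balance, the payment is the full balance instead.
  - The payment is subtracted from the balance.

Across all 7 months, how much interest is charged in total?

$170.10

# | Opening | Interest | Payment | End bal
1 | $2,701.08 | $24.30 | $389.34 | $2,336.04
2 | $2,336.04 | $24.30 | $393.39 | $1,966.95
3 | $1,966.95 | $24.30 | $398.25 | $1,593.00
4 | $1,593.00 | $24.30 | $404.32 | $1,212.98
5 | $1,212.98 | $24.30 | $412.42 | $824.86
6 | $824.86 | $24.30 | $424.58 | $424.58
7 | $424.58 | $24.30 | $448.88 | $0.00
Total interest: $24.30 + $24.30 + $24.30 + $24.30 + $24.30 + $24.30 + $24.30 = $170.10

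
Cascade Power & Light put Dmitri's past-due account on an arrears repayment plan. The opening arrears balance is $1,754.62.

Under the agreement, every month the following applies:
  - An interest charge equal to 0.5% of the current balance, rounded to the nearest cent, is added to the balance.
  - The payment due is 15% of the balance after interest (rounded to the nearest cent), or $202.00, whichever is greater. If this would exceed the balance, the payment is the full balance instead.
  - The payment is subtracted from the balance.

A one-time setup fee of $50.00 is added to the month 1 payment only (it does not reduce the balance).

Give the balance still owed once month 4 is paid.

Month 1: opening $1,754.62; interest $8.77 → $1,763.39; payment $264.51 (+ $50.00 fee); balance $1,498.88
Month 2: opening $1,498.88; interest $7.49 → $1,506.37; payment $225.96; balance $1,280.41
Month 3: opening $1,280.41; interest $6.40 → $1,286.81; payment $202.00; balance $1,084.81
Month 4: opening $1,084.81; interest $5.42 → $1,090.23; payment $202.00; balance $888.23

$888.23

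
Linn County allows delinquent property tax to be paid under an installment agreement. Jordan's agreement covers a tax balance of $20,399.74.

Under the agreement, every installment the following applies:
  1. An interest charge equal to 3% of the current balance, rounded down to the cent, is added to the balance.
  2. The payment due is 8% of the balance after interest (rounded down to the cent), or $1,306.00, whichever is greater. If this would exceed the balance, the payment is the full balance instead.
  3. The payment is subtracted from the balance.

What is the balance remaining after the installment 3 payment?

Installment 1: opening $20,399.74; interest $611.99 → $21,011.73; payment $1,680.93; balance $19,330.80
Installment 2: opening $19,330.80; interest $579.92 → $19,910.72; payment $1,592.85; balance $18,317.87
Installment 3: opening $18,317.87; interest $549.53 → $18,867.40; payment $1,509.39; balance $17,358.01

$17,358.01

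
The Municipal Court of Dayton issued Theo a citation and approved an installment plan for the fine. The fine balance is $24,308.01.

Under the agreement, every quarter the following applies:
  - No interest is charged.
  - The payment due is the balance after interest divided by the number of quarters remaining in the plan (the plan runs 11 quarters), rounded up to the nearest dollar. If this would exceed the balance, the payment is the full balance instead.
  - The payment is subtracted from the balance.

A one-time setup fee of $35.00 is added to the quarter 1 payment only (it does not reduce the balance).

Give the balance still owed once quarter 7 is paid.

Quarter 1: opening $24,308.01; payment $2,210.00 (+ $35.00 fee); balance $22,098.01
Quarter 2: opening $22,098.01; payment $2,210.00; balance $19,888.01
Quarter 3: opening $19,888.01; payment $2,210.00; balance $17,678.01
Quarter 4: opening $17,678.01; payment $2,210.00; balance $15,468.01
Quarter 5: opening $15,468.01; payment $2,210.00; balance $13,258.01
Quarter 6: opening $13,258.01; payment $2,210.00; balance $11,048.01
Quarter 7: opening $11,048.01; payment $2,210.00; balance $8,838.01

$8,838.01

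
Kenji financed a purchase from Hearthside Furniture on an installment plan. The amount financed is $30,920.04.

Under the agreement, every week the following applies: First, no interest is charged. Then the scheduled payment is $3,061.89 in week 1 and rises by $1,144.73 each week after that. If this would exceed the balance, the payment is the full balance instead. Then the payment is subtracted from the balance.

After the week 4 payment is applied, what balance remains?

$11,804.10

Week 1: opening $30,920.04; payment $3,061.89; balance $27,858.15
Week 2: opening $27,858.15; payment $4,206.62; balance $23,651.53
Week 3: opening $23,651.53; payment $5,351.35; balance $18,300.18
Week 4: opening $18,300.18; payment $6,496.08; balance $11,804.10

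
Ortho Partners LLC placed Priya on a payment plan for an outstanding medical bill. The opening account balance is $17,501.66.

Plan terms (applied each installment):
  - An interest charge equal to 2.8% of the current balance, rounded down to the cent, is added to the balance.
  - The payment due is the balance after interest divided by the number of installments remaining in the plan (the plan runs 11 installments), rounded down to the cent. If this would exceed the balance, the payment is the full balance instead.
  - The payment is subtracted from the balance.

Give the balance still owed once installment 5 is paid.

$10,959.83

# | Opening | Interest | Payment | End bal
1 | $17,501.66 | $490.04 | $1,635.60 | $16,356.10
2 | $16,356.10 | $457.97 | $1,681.40 | $15,132.67
3 | $15,132.67 | $423.71 | $1,728.48 | $13,827.90
4 | $13,827.90 | $387.18 | $1,776.88 | $12,438.20
5 | $12,438.20 | $348.26 | $1,826.63 | $10,959.83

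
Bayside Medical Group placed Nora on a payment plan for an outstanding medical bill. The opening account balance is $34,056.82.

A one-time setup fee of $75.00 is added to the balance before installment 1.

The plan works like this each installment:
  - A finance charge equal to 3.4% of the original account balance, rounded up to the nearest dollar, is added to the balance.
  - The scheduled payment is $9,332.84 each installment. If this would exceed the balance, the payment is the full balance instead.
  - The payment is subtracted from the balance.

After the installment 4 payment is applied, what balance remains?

$1,432.46

# | Opening | Interest | Payment | End bal
1 | $34,131.82 | $1,158.00 | $9,332.84 | $25,956.98
2 | $25,956.98 | $1,158.00 | $9,332.84 | $17,782.14
3 | $17,782.14 | $1,158.00 | $9,332.84 | $9,607.30
4 | $9,607.30 | $1,158.00 | $9,332.84 | $1,432.46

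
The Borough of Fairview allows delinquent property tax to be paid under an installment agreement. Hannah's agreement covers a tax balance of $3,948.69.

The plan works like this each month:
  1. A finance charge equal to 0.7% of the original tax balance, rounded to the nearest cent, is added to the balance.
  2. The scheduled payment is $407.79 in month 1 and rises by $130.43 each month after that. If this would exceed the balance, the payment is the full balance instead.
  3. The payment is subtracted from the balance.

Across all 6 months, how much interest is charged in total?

$165.84

Month 1: opening $3,948.69; interest $27.64 → $3,976.33; payment $407.79; balance $3,568.54
Month 2: opening $3,568.54; interest $27.64 → $3,596.18; payment $538.22; balance $3,057.96
Month 3: opening $3,057.96; interest $27.64 → $3,085.60; payment $668.65; balance $2,416.95
Month 4: opening $2,416.95; interest $27.64 → $2,444.59; payment $799.08; balance $1,645.51
Month 5: opening $1,645.51; interest $27.64 → $1,673.15; payment $929.51; balance $743.64
Month 6: opening $743.64; interest $27.64 → $771.28; payment $771.28; balance $0.00
Total interest: $27.64 + $27.64 + $27.64 + $27.64 + $27.64 + $27.64 = $165.84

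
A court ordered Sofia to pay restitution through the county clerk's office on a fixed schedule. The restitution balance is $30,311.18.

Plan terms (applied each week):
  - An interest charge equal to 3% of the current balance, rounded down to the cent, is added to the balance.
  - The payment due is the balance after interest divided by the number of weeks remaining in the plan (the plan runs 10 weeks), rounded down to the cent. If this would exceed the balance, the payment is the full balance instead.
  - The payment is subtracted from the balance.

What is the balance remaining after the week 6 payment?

$14,477.25

Week 1: $30,311.18 +$909.33 interest = $31,220.51; pay $3,122.05 → $28,098.46
Week 2: $28,098.46 +$842.95 interest = $28,941.41; pay $3,215.71 → $25,725.70
Week 3: $25,725.70 +$771.77 interest = $26,497.47; pay $3,312.18 → $23,185.29
Week 4: $23,185.29 +$695.55 interest = $23,880.84; pay $3,411.54 → $20,469.30
Week 5: $20,469.30 +$614.07 interest = $21,083.37; pay $3,513.89 → $17,569.48
Week 6: $17,569.48 +$527.08 interest = $18,096.56; pay $3,619.31 → $14,477.25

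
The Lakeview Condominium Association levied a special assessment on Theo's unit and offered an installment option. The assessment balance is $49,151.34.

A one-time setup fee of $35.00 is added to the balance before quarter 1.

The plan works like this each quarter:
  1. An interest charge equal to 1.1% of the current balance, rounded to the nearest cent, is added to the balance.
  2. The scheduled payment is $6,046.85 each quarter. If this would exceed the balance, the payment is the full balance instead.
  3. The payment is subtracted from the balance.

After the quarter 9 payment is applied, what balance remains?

Quarter 1: opening $49,186.34; interest $541.05 → $49,727.39; payment $6,046.85; balance $43,680.54
Quarter 2: opening $43,680.54; interest $480.49 → $44,161.03; payment $6,046.85; balance $38,114.18
Quarter 3: opening $38,114.18; interest $419.26 → $38,533.44; payment $6,046.85; balance $32,486.59
Quarter 4: opening $32,486.59; interest $357.35 → $32,843.94; payment $6,046.85; balance $26,797.09
Quarter 5: opening $26,797.09; interest $294.77 → $27,091.86; payment $6,046.85; balance $21,045.01
Quarter 6: opening $21,045.01; interest $231.50 → $21,276.51; payment $6,046.85; balance $15,229.66
Quarter 7: opening $15,229.66; interest $167.53 → $15,397.19; payment $6,046.85; balance $9,350.34
Quarter 8: opening $9,350.34; interest $102.85 → $9,453.19; payment $6,046.85; balance $3,406.34
Quarter 9: opening $3,406.34; interest $37.47 → $3,443.81; payment $3,443.81; balance $0.00

$0.00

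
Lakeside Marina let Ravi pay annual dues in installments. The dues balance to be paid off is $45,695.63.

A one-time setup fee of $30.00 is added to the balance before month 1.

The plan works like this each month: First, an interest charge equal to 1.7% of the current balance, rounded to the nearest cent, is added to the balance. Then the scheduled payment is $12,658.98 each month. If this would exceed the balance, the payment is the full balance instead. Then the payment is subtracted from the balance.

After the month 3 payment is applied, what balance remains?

$9,471.31

Month 1: $45,725.63 +$777.34 interest = $46,502.97; pay $12,658.98 → $33,843.99
Month 2: $33,843.99 +$575.35 interest = $34,419.34; pay $12,658.98 → $21,760.36
Month 3: $21,760.36 +$369.93 interest = $22,130.29; pay $12,658.98 → $9,471.31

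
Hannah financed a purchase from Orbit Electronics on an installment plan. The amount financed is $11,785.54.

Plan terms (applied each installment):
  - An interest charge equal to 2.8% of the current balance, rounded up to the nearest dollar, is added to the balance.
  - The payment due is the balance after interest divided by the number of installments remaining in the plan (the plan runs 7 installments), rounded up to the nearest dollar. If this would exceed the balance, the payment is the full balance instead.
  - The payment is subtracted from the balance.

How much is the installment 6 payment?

Installment 1: $11,785.54 +$330.00 interest = $12,115.54; pay $1,731.00 → $10,384.54
Installment 2: $10,384.54 +$291.00 interest = $10,675.54; pay $1,780.00 → $8,895.54
Installment 3: $8,895.54 +$250.00 interest = $9,145.54; pay $1,830.00 → $7,315.54
Installment 4: $7,315.54 +$205.00 interest = $7,520.54; pay $1,881.00 → $5,639.54
Installment 5: $5,639.54 +$158.00 interest = $5,797.54; pay $1,933.00 → $3,864.54
Installment 6: $3,864.54 +$109.00 interest = $3,973.54; pay $1,987.00 → $1,986.54

$1,987.00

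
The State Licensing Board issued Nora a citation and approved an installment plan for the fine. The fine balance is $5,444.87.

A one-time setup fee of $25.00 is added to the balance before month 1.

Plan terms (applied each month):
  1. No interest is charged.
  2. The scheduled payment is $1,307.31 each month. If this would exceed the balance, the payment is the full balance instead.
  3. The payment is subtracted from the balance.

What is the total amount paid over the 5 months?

$5,469.87

# | Opening | Payment | End bal
1 | $5,469.87 | $1,307.31 | $4,162.56
2 | $4,162.56 | $1,307.31 | $2,855.25
3 | $2,855.25 | $1,307.31 | $1,547.94
4 | $1,547.94 | $1,307.31 | $240.63
5 | $240.63 | $240.63 | $0.00
Total paid: $5,469.87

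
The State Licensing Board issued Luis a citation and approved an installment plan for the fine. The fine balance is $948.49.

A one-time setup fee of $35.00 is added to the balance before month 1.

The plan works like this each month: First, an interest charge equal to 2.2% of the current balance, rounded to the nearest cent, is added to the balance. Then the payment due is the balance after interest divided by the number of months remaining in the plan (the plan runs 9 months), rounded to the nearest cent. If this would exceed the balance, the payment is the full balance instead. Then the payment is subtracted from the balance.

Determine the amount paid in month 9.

# | Opening | Interest | Payment | End bal
1 | $983.49 | $21.64 | $111.68 | $893.45
2 | $893.45 | $19.66 | $114.14 | $798.97
3 | $798.97 | $17.58 | $116.65 | $699.90
4 | $699.90 | $15.40 | $119.22 | $596.08
5 | $596.08 | $13.11 | $121.84 | $487.35
6 | $487.35 | $10.72 | $124.52 | $373.55
7 | $373.55 | $8.22 | $127.26 | $254.51
8 | $254.51 | $5.60 | $130.06 | $130.05
9 | $130.05 | $2.86 | $132.91 | $0.00

$132.91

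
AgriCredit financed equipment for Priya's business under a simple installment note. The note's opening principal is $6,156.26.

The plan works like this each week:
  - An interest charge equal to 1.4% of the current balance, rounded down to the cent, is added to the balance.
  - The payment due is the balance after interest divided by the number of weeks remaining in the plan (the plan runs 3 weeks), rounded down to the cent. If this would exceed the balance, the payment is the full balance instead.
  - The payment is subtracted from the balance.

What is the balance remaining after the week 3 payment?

# | Opening | Interest | Payment | End bal
1 | $6,156.26 | $86.18 | $2,080.81 | $4,161.63
2 | $4,161.63 | $58.26 | $2,109.94 | $2,109.95
3 | $2,109.95 | $29.53 | $2,139.48 | $0.00

$0.00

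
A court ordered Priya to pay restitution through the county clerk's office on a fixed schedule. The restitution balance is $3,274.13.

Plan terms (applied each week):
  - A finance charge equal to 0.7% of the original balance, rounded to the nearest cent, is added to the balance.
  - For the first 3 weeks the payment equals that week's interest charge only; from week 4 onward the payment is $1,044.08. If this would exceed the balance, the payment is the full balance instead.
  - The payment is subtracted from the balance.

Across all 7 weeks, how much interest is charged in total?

$160.44

Week 1: opening $3,274.13; interest $22.92 → $3,297.05; payment $22.92; balance $3,274.13
Week 2: opening $3,274.13; interest $22.92 → $3,297.05; payment $22.92; balance $3,274.13
Week 3: opening $3,274.13; interest $22.92 → $3,297.05; payment $22.92; balance $3,274.13
Week 4: opening $3,274.13; interest $22.92 → $3,297.05; payment $1,044.08; balance $2,252.97
Week 5: opening $2,252.97; interest $22.92 → $2,275.89; payment $1,044.08; balance $1,231.81
Week 6: opening $1,231.81; interest $22.92 → $1,254.73; payment $1,044.08; balance $210.65
Week 7: opening $210.65; interest $22.92 → $233.57; payment $233.57; balance $0.00
Total interest: $22.92 + $22.92 + $22.92 + $22.92 + $22.92 + $22.92 + $22.92 = $160.44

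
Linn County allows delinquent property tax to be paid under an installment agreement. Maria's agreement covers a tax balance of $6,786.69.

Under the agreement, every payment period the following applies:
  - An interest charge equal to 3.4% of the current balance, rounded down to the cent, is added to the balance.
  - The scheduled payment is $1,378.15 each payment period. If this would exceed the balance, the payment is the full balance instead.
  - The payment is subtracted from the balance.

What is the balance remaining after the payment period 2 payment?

$4,452.86

Payment period 1: $6,786.69 +$230.74 interest = $7,017.43; pay $1,378.15 → $5,639.28
Payment period 2: $5,639.28 +$191.73 interest = $5,831.01; pay $1,378.15 → $4,452.86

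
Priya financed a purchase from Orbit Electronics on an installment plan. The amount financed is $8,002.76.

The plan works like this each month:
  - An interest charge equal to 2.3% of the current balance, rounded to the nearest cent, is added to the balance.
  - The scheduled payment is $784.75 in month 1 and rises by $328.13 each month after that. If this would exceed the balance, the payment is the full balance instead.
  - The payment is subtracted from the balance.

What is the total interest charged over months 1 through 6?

Month 1: $8,002.76 +$184.06 interest = $8,186.82; pay $784.75 → $7,402.07
Month 2: $7,402.07 +$170.25 interest = $7,572.32; pay $1,112.88 → $6,459.44
Month 3: $6,459.44 +$148.57 interest = $6,608.01; pay $1,441.01 → $5,167.00
Month 4: $5,167.00 +$118.84 interest = $5,285.84; pay $1,769.14 → $3,516.70
Month 5: $3,516.70 +$80.88 interest = $3,597.58; pay $2,097.27 → $1,500.31
Month 6: $1,500.31 +$34.51 interest = $1,534.82; pay $1,534.82 → $0.00
Total interest: $184.06 + $170.25 + $148.57 + $118.84 + $80.88 + $34.51 = $737.11

$737.11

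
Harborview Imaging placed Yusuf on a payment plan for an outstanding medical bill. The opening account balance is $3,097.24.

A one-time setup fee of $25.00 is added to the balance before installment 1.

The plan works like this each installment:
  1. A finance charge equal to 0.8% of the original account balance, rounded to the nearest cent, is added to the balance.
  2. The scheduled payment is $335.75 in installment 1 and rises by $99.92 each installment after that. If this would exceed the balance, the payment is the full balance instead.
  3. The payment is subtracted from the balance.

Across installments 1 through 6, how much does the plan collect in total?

Installment 1: opening $3,122.24; interest $24.78 → $3,147.02; payment $335.75; balance $2,811.27
Installment 2: opening $2,811.27; interest $24.78 → $2,836.05; payment $435.67; balance $2,400.38
Installment 3: opening $2,400.38; interest $24.78 → $2,425.16; payment $535.59; balance $1,889.57
Installment 4: opening $1,889.57; interest $24.78 → $1,914.35; payment $635.51; balance $1,278.84
Installment 5: opening $1,278.84; interest $24.78 → $1,303.62; payment $735.43; balance $568.19
Installment 6: opening $568.19; interest $24.78 → $592.97; payment $592.97; balance $0.00
Total paid: $3,270.92

$3,270.92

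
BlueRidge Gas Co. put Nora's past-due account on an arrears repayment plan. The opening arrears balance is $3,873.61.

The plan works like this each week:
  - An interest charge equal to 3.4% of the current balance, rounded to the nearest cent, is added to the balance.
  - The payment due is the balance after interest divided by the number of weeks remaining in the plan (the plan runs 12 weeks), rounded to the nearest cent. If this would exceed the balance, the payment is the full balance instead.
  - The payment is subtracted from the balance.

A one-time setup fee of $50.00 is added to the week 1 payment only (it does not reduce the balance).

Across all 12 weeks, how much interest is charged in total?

Week 1: opening $3,873.61; interest $131.70 → $4,005.31; payment $333.78 (+ $50.00 fee); balance $3,671.53
Week 2: opening $3,671.53; interest $124.83 → $3,796.36; payment $345.12; balance $3,451.24
Week 3: opening $3,451.24; interest $117.34 → $3,568.58; payment $356.86; balance $3,211.72
Week 4: opening $3,211.72; interest $109.20 → $3,320.92; payment $368.99; balance $2,951.93
Week 5: opening $2,951.93; interest $100.37 → $3,052.30; payment $381.54; balance $2,670.76
Week 6: opening $2,670.76; interest $90.81 → $2,761.57; payment $394.51; balance $2,367.06
Week 7: opening $2,367.06; interest $80.48 → $2,447.54; payment $407.92; balance $2,039.62
Week 8: opening $2,039.62; interest $69.35 → $2,108.97; payment $421.79; balance $1,687.18
Week 9: opening $1,687.18; interest $57.36 → $1,744.54; payment $436.14; balance $1,308.40
Week 10: opening $1,308.40; interest $44.49 → $1,352.89; payment $450.96; balance $901.93
Week 11: opening $901.93; interest $30.67 → $932.60; payment $466.30; balance $466.30
Week 12: opening $466.30; interest $15.85 → $482.15; payment $482.15; balance $0.00
Total interest: $131.70 + $124.83 + $117.34 + $109.20 + $100.37 + $90.81 + $80.48 + $69.35 + $57.36 + $44.49 + $30.67 + $15.85 = $972.45

$972.45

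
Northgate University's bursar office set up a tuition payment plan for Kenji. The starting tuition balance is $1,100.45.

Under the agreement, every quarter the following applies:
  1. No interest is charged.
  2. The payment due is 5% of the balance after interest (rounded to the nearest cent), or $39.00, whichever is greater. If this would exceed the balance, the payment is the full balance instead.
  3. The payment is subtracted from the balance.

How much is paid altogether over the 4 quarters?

$204.13

Quarter 1: opening $1,100.45; payment $55.02; balance $1,045.43
Quarter 2: opening $1,045.43; payment $52.27; balance $993.16
Quarter 3: opening $993.16; payment $49.66; balance $943.50
Quarter 4: opening $943.50; payment $47.18; balance $896.32
Total paid: $204.13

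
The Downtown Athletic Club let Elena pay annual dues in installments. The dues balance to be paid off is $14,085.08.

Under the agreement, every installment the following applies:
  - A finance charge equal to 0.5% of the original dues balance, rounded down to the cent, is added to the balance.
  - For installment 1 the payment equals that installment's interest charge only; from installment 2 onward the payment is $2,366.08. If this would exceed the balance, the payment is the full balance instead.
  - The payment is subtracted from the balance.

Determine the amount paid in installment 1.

$70.42

Installment 1: opening $14,085.08; interest $70.42 → $14,155.50; payment $70.42; balance $14,085.08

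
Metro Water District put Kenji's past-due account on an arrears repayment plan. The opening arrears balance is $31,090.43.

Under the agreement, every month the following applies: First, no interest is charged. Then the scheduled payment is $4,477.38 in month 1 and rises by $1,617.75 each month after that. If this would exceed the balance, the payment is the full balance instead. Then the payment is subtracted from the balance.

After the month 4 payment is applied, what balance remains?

# | Opening | Payment | End bal
1 | $31,090.43 | $4,477.38 | $26,613.05
2 | $26,613.05 | $6,095.13 | $20,517.92
3 | $20,517.92 | $7,712.88 | $12,805.04
4 | $12,805.04 | $9,330.63 | $3,474.41

$3,474.41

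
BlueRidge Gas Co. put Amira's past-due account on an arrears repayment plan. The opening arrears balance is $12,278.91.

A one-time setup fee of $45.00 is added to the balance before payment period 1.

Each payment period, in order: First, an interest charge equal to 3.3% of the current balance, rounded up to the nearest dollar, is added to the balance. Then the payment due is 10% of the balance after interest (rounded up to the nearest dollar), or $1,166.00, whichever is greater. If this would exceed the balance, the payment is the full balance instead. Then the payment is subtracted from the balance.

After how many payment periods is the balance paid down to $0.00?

Payment period 1: opening $12,323.91; interest $407.00 → $12,730.91; payment $1,274.00; balance $11,456.91
Payment period 2: opening $11,456.91; interest $379.00 → $11,835.91; payment $1,184.00; balance $10,651.91
Payment period 3: opening $10,651.91; interest $352.00 → $11,003.91; payment $1,166.00; balance $9,837.91
Payment period 4: opening $9,837.91; interest $325.00 → $10,162.91; payment $1,166.00; balance $8,996.91
Payment period 5: opening $8,996.91; interest $297.00 → $9,293.91; payment $1,166.00; balance $8,127.91
Payment period 6: opening $8,127.91; interest $269.00 → $8,396.91; payment $1,166.00; balance $7,230.91
Payment period 7: opening $7,230.91; interest $239.00 → $7,469.91; payment $1,166.00; balance $6,303.91
Payment period 8: opening $6,303.91; interest $209.00 → $6,512.91; payment $1,166.00; balance $5,346.91
Payment period 9: opening $5,346.91; interest $177.00 → $5,523.91; payment $1,166.00; balance $4,357.91
Payment period 10: opening $4,357.91; interest $144.00 → $4,501.91; payment $1,166.00; balance $3,335.91
Payment period 11: opening $3,335.91; interest $111.00 → $3,446.91; payment $1,166.00; balance $2,280.91
Payment period 12: opening $2,280.91; interest $76.00 → $2,356.91; payment $1,166.00; balance $1,190.91
Payment period 13: opening $1,190.91; interest $40.00 → $1,230.91; payment $1,166.00; balance $64.91
Payment period 14: opening $64.91; interest $3.00 → $67.91; payment $67.91; balance $0.00
Balance reaches $0.00 in payment period 14.

14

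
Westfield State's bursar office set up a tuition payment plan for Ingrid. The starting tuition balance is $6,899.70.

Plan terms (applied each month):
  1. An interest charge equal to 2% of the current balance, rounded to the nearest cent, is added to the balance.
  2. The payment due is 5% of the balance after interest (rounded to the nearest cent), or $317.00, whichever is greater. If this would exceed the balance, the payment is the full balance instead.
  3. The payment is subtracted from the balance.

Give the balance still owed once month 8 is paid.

$5,278.00

# | Opening | Interest | Payment | End bal
1 | $6,899.70 | $137.99 | $351.88 | $6,685.81
2 | $6,685.81 | $133.72 | $340.98 | $6,478.55
3 | $6,478.55 | $129.57 | $330.41 | $6,277.71
4 | $6,277.71 | $125.55 | $320.16 | $6,083.10
5 | $6,083.10 | $121.66 | $317.00 | $5,887.76
6 | $5,887.76 | $117.76 | $317.00 | $5,688.52
7 | $5,688.52 | $113.77 | $317.00 | $5,485.29
8 | $5,485.29 | $109.71 | $317.00 | $5,278.00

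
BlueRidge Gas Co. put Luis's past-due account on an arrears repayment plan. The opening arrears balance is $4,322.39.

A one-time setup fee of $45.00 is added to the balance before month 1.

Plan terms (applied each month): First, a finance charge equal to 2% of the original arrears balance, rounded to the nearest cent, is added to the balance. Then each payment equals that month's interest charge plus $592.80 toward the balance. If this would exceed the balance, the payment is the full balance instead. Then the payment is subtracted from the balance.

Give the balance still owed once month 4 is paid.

$1,996.19

Month 1: opening $4,367.39; interest $86.45 → $4,453.84; payment $679.25; balance $3,774.59
Month 2: opening $3,774.59; interest $86.45 → $3,861.04; payment $679.25; balance $3,181.79
Month 3: opening $3,181.79; interest $86.45 → $3,268.24; payment $679.25; balance $2,588.99
Month 4: opening $2,588.99; interest $86.45 → $2,675.44; payment $679.25; balance $1,996.19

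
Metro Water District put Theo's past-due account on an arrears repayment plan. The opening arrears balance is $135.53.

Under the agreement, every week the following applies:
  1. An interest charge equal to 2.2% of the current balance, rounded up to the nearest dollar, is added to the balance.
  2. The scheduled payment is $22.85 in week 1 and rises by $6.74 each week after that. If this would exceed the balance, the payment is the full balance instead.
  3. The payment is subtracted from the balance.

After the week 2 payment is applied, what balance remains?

Week 1: $135.53 +$3.00 interest = $138.53; pay $22.85 → $115.68
Week 2: $115.68 +$3.00 interest = $118.68; pay $29.59 → $89.09

$89.09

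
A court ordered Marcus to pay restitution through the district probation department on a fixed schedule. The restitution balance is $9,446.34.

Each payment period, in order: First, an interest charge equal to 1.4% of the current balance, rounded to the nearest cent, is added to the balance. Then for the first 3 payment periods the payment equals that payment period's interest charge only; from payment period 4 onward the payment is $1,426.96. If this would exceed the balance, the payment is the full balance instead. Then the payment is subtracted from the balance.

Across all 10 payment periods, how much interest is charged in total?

$932.84

Payment period 1: $9,446.34 +$132.25 interest = $9,578.59; pay $132.25 → $9,446.34
Payment period 2: $9,446.34 +$132.25 interest = $9,578.59; pay $132.25 → $9,446.34
Payment period 3: $9,446.34 +$132.25 interest = $9,578.59; pay $132.25 → $9,446.34
Payment period 4: $9,446.34 +$132.25 interest = $9,578.59; pay $1,426.96 → $8,151.63
Payment period 5: $8,151.63 +$114.12 interest = $8,265.75; pay $1,426.96 → $6,838.79
Payment period 6: $6,838.79 +$95.74 interest = $6,934.53; pay $1,426.96 → $5,507.57
Payment period 7: $5,507.57 +$77.11 interest = $5,584.68; pay $1,426.96 → $4,157.72
Payment period 8: $4,157.72 +$58.21 interest = $4,215.93; pay $1,426.96 → $2,788.97
Payment period 9: $2,788.97 +$39.05 interest = $2,828.02; pay $1,426.96 → $1,401.06
Payment period 10: $1,401.06 +$19.61 interest = $1,420.67; pay $1,420.67 → $0.00
Total interest: $132.25 + $132.25 + $132.25 + $132.25 + $114.12 + $95.74 + $77.11 + $58.21 + $39.05 + $19.61 = $932.84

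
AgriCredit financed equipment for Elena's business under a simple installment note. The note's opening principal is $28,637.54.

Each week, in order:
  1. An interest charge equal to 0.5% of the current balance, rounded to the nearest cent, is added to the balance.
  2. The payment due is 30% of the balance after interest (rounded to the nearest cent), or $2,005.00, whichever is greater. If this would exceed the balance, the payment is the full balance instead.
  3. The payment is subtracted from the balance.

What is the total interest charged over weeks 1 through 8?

# | Opening | Interest | Payment | End bal
1 | $28,637.54 | $143.19 | $8,634.22 | $20,146.51
2 | $20,146.51 | $100.73 | $6,074.17 | $14,173.07
3 | $14,173.07 | $70.87 | $4,273.18 | $9,970.76
4 | $9,970.76 | $49.85 | $3,006.18 | $7,014.43
5 | $7,014.43 | $35.07 | $2,114.85 | $4,934.65
6 | $4,934.65 | $24.67 | $2,005.00 | $2,954.32
7 | $2,954.32 | $14.77 | $2,005.00 | $964.09
8 | $964.09 | $4.82 | $968.91 | $0.00
Total interest: $143.19 + $100.73 + $70.87 + $49.85 + $35.07 + $24.67 + $14.77 + $4.82 = $443.97

$443.97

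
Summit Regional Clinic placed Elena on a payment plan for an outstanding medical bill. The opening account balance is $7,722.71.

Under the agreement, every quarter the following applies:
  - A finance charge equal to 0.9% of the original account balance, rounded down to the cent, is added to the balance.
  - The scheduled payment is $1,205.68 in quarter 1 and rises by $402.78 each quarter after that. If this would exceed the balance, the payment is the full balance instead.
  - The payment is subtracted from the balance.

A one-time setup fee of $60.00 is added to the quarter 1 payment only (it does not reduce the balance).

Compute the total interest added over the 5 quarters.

Quarter 1: $7,722.71 +$69.50 interest = $7,792.21; pay $1,205.68 (+ $60.00 fee) → $6,586.53
Quarter 2: $6,586.53 +$69.50 interest = $6,656.03; pay $1,608.46 → $5,047.57
Quarter 3: $5,047.57 +$69.50 interest = $5,117.07; pay $2,011.24 → $3,105.83
Quarter 4: $3,105.83 +$69.50 interest = $3,175.33; pay $2,414.02 → $761.31
Quarter 5: $761.31 +$69.50 interest = $830.81; pay $830.81 → $0.00
Total interest: $69.50 + $69.50 + $69.50 + $69.50 + $69.50 = $347.50

$347.50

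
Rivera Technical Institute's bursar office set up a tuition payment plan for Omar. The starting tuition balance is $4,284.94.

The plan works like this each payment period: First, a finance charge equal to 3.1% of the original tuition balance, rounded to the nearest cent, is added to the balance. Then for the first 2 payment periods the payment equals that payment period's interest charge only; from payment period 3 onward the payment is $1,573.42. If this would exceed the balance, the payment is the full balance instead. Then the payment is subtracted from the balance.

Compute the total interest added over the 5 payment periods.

Payment period 1: $4,284.94 +$132.83 interest = $4,417.77; pay $132.83 → $4,284.94
Payment period 2: $4,284.94 +$132.83 interest = $4,417.77; pay $132.83 → $4,284.94
Payment period 3: $4,284.94 +$132.83 interest = $4,417.77; pay $1,573.42 → $2,844.35
Payment period 4: $2,844.35 +$132.83 interest = $2,977.18; pay $1,573.42 → $1,403.76
Payment period 5: $1,403.76 +$132.83 interest = $1,536.59; pay $1,536.59 → $0.00
Total interest: $132.83 + $132.83 + $132.83 + $132.83 + $132.83 = $664.15

$664.15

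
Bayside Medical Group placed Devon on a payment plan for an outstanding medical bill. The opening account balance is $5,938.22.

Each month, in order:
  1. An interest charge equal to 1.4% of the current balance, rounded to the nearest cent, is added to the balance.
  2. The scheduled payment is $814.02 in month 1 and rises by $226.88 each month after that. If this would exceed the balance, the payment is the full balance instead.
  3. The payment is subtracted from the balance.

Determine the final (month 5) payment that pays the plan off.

Month 1: $5,938.22 +$83.14 interest = $6,021.36; pay $814.02 → $5,207.34
Month 2: $5,207.34 +$72.90 interest = $5,280.24; pay $1,040.90 → $4,239.34
Month 3: $4,239.34 +$59.35 interest = $4,298.69; pay $1,267.78 → $3,030.91
Month 4: $3,030.91 +$42.43 interest = $3,073.34; pay $1,494.66 → $1,578.68
Month 5: $1,578.68 +$22.10 interest = $1,600.78; pay $1,600.78 → $0.00

$1,600.78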